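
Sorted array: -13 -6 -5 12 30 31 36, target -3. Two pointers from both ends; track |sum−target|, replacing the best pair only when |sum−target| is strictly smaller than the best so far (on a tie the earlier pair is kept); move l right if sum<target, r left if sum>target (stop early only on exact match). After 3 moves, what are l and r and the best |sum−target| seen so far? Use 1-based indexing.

l=1 r=7: -13+36=23 d=26 *, r--
l=1 r=6: -13+31=18 d=21 *, r--
l=1 r=5: -13+30=17 d=20 *, r--

l=1, r=4, best |Δ|=20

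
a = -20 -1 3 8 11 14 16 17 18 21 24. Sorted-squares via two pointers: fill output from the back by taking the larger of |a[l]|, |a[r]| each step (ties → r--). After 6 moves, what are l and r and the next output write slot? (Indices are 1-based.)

l=1 r=11: |-20|<=|24| out[11]=576, r--
l=1 r=10: |-20|<=|21| out[10]=441, r--
l=1 r=9: |-20|>|18| out[9]=400, l++
l=2 r=9: |-1|<=|18| out[8]=324, r--
l=2 r=8: |-1|<=|17| out[7]=289, r--
l=2 r=7: |-1|<=|16| out[6]=256, r--

l=2, r=6, next write slot=5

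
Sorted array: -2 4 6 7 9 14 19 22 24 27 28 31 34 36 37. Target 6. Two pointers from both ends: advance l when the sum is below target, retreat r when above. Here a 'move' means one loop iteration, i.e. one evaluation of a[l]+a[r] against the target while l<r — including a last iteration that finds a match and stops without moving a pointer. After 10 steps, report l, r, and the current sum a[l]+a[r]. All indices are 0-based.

l=0, r=4, sum=7

l=0 r=14: -2+37=35 >6, r--
l=0 r=13: -2+36=34 >6, r--
l=0 r=12: -2+34=32 >6, r--
l=0 r=11: -2+31=29 >6, r--
l=0 r=10: -2+28=26 >6, r--
l=0 r=9: -2+27=25 >6, r--
l=0 r=8: -2+24=22 >6, r--
l=0 r=7: -2+22=20 >6, r--
l=0 r=6: -2+19=17 >6, r--
l=0 r=5: -2+14=12 >6, r--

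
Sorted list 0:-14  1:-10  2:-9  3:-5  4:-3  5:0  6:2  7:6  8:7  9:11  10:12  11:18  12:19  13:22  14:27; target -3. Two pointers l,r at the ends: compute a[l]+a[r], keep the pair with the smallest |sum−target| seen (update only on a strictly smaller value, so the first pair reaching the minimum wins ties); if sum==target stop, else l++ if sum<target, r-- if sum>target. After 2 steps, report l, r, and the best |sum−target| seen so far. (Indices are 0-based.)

l=0, r=12, best |Δ|=11

l=0 r=14: -14+27=13 d=16 *, r--
l=0 r=13: -14+22=8 d=11 *, r--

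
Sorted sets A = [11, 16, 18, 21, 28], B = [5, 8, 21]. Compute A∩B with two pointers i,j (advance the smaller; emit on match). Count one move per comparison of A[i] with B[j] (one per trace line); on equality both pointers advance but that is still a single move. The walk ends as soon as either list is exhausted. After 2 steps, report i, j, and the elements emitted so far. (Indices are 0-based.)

[i=0,j=0] 11>5 → j++
[i=0,j=1] 11>8 → j++

i=0, j=2, emitted=[]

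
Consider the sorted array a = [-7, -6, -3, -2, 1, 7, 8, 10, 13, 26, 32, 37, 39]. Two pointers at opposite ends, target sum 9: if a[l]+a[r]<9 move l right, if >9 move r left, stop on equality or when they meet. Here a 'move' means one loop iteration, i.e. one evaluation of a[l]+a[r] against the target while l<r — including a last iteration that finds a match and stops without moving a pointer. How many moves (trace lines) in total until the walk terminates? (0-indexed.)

11 moves

[0,12] -7+39=32 >9 → r--
[0,11] -7+37=30 >9 → r--
[0,10] -7+32=25 >9 → r--
[0,9] -7+26=19 >9 → r--
[0,8] -7+13=6 <9 → l++
[1,8] -6+13=7 <9 → l++
[2,8] -3+13=10 >9 → r--
[2,7] -3+10=7 <9 → l++
[3,7] -2+10=8 <9 → l++
[4,7] 1+10=11 >9 → r--
[4,6] 1+8=9 → found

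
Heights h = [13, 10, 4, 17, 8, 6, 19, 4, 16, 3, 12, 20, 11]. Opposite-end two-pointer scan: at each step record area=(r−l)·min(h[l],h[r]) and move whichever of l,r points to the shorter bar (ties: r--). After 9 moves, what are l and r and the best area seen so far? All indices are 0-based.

[0,12] min(13,11)*12=132 best=132 * → r--
[0,11] min(13,20)*11=143 best=143 * → l++
[1,11] min(10,20)*10=100 best=143 → l++
[2,11] min(4,20)*9=36 best=143 → l++
[3,11] min(17,20)*8=136 best=143 → l++
[4,11] min(8,20)*7=56 best=143 → l++
[5,11] min(6,20)*6=36 best=143 → l++
[6,11] min(19,20)*5=95 best=143 → l++
[7,11] min(4,20)*4=16 best=143 → l++

l=8, r=11, best area=143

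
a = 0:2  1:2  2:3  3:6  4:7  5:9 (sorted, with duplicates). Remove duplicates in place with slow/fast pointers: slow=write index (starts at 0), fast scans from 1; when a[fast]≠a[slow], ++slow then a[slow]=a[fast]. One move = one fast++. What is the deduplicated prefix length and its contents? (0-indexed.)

length 5; prefix = [2, 3, 6, 7, 9]

slow=0 fast=1: a[fast]=2=a[slow] dup, fast++
slow=0 fast=2: a[fast]=3≠a[slow]=2 write a[1]=3, slow++,fast++
slow=1 fast=3: a[fast]=6≠a[slow]=3 write a[2]=6, slow++,fast++
slow=2 fast=4: a[fast]=7≠a[slow]=6 write a[3]=7, slow++,fast++
slow=3 fast=5: a[fast]=9≠a[slow]=7 write a[4]=9, slow++,fast++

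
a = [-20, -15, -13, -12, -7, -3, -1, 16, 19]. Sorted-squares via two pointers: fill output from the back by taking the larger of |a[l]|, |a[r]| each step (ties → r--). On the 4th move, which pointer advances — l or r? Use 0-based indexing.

l

l=0 r=8: |-20|>|19| out[8]=400, l++
l=1 r=8: |-15|<=|19| out[7]=361, r--
l=1 r=7: |-15|<=|16| out[6]=256, r--
l=1 r=6: |-15|>|-1| out[5]=225, l++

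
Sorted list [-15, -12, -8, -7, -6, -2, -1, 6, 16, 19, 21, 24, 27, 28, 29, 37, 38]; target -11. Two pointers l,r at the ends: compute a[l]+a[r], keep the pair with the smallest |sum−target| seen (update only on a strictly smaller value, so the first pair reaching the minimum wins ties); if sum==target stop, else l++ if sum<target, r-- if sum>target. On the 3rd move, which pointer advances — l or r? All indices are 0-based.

r

l=0 r=16: -15+38=23 d=34 *, r--
l=0 r=15: -15+37=22 d=33 *, r--
l=0 r=14: -15+29=14 d=25 *, r--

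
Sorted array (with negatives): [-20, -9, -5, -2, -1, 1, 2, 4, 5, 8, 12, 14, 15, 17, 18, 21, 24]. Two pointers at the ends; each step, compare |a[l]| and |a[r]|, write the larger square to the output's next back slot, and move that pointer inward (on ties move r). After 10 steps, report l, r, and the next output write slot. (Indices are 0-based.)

l=2, r=8, next write slot=6

l=0 r=16: |-20|<=|24| out[16]=576, r--
l=0 r=15: |-20|<=|21| out[15]=441, r--
l=0 r=14: |-20|>|18| out[14]=400, l++
l=1 r=14: |-9|<=|18| out[13]=324, r--
l=1 r=13: |-9|<=|17| out[12]=289, r--
l=1 r=12: |-9|<=|15| out[11]=225, r--
l=1 r=11: |-9|<=|14| out[10]=196, r--
l=1 r=10: |-9|<=|12| out[9]=144, r--
l=1 r=9: |-9|>|8| out[8]=81, l++
l=2 r=9: |-5|<=|8| out[7]=64, r--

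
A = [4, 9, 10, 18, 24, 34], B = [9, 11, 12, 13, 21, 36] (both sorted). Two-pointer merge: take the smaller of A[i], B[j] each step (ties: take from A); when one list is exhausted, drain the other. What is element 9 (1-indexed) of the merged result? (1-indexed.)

merged[9] = 21

i=1 j=1: A[i]=4<=B[j]=9 take 4, i++
i=2 j=1: A[i]=9<=B[j]=9 take 9, i++
i=3 j=1: A[i]=10>B[j]=9 take 9, j++
i=3 j=2: A[i]=10<=B[j]=11 take 10, i++
i=4 j=2: A[i]=18>B[j]=11 take 11, j++
i=4 j=3: A[i]=18>B[j]=12 take 12, j++
i=4 j=4: A[i]=18>B[j]=13 take 13, j++
i=4 j=5: A[i]=18<=B[j]=21 take 18, i++
i=5 j=5: A[i]=24>B[j]=21 take 21, j++
i=5 j=6: A[i]=24<=B[j]=36 take 24, i++
i=6 j=6: A[i]=34<=B[j]=36 take 34, i++
i=7 j=6: A done, take B[j]=36, j++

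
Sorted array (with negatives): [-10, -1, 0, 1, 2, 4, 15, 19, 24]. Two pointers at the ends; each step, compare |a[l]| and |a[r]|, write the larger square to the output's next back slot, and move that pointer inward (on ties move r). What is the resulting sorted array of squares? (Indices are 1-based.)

[1,9] |-10|<=|24| out[9]=576 → r--
[1,8] |-10|<=|19| out[8]=361 → r--
[1,7] |-10|<=|15| out[7]=225 → r--
[1,6] |-10|>|4| out[6]=100 → l++
[2,6] |-1|<=|4| out[5]=16 → r--
[2,5] |-1|<=|2| out[4]=4 → r--
[2,4] |-1|<=|1| out[3]=1 → r--
[2,3] |-1|>|0| out[2]=1 → l++
[3,3] |0|<=|0| out[1]=0 → r--

[0, 1, 1, 4, 16, 100, 225, 361, 576]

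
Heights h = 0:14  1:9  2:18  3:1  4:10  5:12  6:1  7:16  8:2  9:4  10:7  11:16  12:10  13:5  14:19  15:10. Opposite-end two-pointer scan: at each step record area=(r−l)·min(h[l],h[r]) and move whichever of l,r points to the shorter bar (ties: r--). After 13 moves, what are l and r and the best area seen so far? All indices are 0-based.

[0,15] min(14,10)*15=150 best=150 * → r--
[0,14] min(14,19)*14=196 best=196 * → l++
[1,14] min(9,19)*13=117 best=196 → l++
[2,14] min(18,19)*12=216 best=216 * → l++
[3,14] min(1,19)*11=11 best=216 → l++
[4,14] min(10,19)*10=100 best=216 → l++
[5,14] min(12,19)*9=108 best=216 → l++
[6,14] min(1,19)*8=8 best=216 → l++
[7,14] min(16,19)*7=112 best=216 → l++
[8,14] min(2,19)*6=12 best=216 → l++
[9,14] min(4,19)*5=20 best=216 → l++
[10,14] min(7,19)*4=28 best=216 → l++
[11,14] min(16,19)*3=48 best=216 → l++

l=12, r=14, best area=216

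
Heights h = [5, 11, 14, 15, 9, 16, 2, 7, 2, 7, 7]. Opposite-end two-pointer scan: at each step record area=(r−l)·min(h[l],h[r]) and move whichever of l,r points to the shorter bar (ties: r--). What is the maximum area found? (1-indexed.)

l=1 r=11: min(5,7)*10=50 best=50 *, l++
l=2 r=11: min(11,7)*9=63 best=63 *, r--
l=2 r=10: min(11,7)*8=56 best=63, r--
l=2 r=9: min(11,2)*7=14 best=63, r--
l=2 r=8: min(11,7)*6=42 best=63, r--
l=2 r=7: min(11,2)*5=10 best=63, r--
l=2 r=6: min(11,16)*4=44 best=63, l++
l=3 r=6: min(14,16)*3=42 best=63, l++
l=4 r=6: min(15,16)*2=30 best=63, l++
l=5 r=6: min(9,16)*1=9 best=63, l++

max area = 63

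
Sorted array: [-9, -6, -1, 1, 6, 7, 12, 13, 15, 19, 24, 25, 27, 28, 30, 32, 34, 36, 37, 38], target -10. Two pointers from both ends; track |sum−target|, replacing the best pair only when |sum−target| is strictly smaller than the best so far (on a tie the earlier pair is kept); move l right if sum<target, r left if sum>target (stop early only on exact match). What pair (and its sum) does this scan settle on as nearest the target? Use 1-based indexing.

l=1 r=20: -9+38=29 d=39 *, r--
l=1 r=19: -9+37=28 d=38 *, r--
l=1 r=18: -9+36=27 d=37 *, r--
l=1 r=17: -9+34=25 d=35 *, r--
l=1 r=16: -9+32=23 d=33 *, r--
l=1 r=15: -9+30=21 d=31 *, r--
l=1 r=14: -9+28=19 d=29 *, r--
l=1 r=13: -9+27=18 d=28 *, r--
l=1 r=12: -9+25=16 d=26 *, r--
l=1 r=11: -9+24=15 d=25 *, r--
l=1 r=10: -9+19=10 d=20 *, r--
l=1 r=9: -9+15=6 d=16 *, r--
l=1 r=8: -9+13=4 d=14 *, r--
l=1 r=7: -9+12=3 d=13 *, r--
l=1 r=6: -9+7=-2 d=8 *, r--
l=1 r=5: -9+6=-3 d=7 *, r--
l=1 r=4: -9+1=-8 d=2 *, r--
l=1 r=3: -9+-1=-10 d=0 *, stop

pair (-9, -1) with sum -10 (|Δ|=0)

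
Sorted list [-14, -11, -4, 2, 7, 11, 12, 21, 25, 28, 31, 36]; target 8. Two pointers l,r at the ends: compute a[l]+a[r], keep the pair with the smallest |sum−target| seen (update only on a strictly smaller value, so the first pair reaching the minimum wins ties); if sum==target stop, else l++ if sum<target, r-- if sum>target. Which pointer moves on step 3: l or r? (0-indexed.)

l=0 r=11: -14+36=22 d=14 *, r--
l=0 r=10: -14+31=17 d=9 *, r--
l=0 r=9: -14+28=14 d=6 *, r--

r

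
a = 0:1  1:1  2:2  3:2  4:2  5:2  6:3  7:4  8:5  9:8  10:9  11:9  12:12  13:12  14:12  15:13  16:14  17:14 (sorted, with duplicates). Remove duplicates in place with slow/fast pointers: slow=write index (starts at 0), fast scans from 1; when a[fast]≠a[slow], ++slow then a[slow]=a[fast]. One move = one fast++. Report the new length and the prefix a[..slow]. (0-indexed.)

length 10; prefix = [1, 2, 3, 4, 5, 8, 9, 12, 13, 14]

(s=0,f=1) a[fast]=1=a[slow] dup → fast++
(s=0,f=2) a[fast]=2≠a[slow]=1 write a[1]=2 → slow++,fast++
(s=1,f=3) a[fast]=2=a[slow] dup → fast++
(s=1,f=4) a[fast]=2=a[slow] dup → fast++
(s=1,f=5) a[fast]=2=a[slow] dup → fast++
(s=1,f=6) a[fast]=3≠a[slow]=2 write a[2]=3 → slow++,fast++
(s=2,f=7) a[fast]=4≠a[slow]=3 write a[3]=4 → slow++,fast++
(s=3,f=8) a[fast]=5≠a[slow]=4 write a[4]=5 → slow++,fast++
(s=4,f=9) a[fast]=8≠a[slow]=5 write a[5]=8 → slow++,fast++
(s=5,f=10) a[fast]=9≠a[slow]=8 write a[6]=9 → slow++,fast++
(s=6,f=11) a[fast]=9=a[slow] dup → fast++
(s=6,f=12) a[fast]=12≠a[slow]=9 write a[7]=12 → slow++,fast++
(s=7,f=13) a[fast]=12=a[slow] dup → fast++
(s=7,f=14) a[fast]=12=a[slow] dup → fast++
(s=7,f=15) a[fast]=13≠a[slow]=12 write a[8]=13 → slow++,fast++
(s=8,f=16) a[fast]=14≠a[slow]=13 write a[9]=14 → slow++,fast++
(s=9,f=17) a[fast]=14=a[slow] dup → fast++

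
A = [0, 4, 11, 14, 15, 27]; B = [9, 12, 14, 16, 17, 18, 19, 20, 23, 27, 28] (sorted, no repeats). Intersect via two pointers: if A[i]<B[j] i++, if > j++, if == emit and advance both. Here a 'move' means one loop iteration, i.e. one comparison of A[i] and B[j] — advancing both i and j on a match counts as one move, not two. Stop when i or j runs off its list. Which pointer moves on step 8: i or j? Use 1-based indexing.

j

[i=1,j=1] 0<9 → i++
[i=2,j=1] 4<9 → i++
[i=3,j=1] 11>9 → j++
[i=3,j=2] 11<12 → i++
[i=4,j=2] 14>12 → j++
[i=4,j=3] 14==14 emit → i++,j++
[i=5,j=4] 15<16 → i++
[i=6,j=4] 27>16 → j++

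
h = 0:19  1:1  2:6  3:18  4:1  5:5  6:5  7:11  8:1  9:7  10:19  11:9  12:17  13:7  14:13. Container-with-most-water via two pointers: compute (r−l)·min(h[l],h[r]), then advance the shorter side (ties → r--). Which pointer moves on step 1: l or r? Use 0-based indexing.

r

l=0 r=14: min(19,13)*14=182 best=182 *, r--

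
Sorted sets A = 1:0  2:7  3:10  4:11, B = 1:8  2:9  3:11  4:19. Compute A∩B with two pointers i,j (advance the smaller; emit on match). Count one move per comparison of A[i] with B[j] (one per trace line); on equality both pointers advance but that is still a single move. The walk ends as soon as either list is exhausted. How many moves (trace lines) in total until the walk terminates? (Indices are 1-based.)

6 moves

i=1 j=1: 0<8, i++
i=2 j=1: 7<8, i++
i=3 j=1: 10>8, j++
i=3 j=2: 10>9, j++
i=3 j=3: 10<11, i++
i=4 j=3: 11==11 emit, i++,j++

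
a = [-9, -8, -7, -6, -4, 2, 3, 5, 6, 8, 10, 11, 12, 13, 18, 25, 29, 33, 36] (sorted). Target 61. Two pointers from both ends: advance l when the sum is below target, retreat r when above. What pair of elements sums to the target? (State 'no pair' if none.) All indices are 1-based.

(25, 36)

[1,19] -9+36=27 <61 → l++
[2,19] -8+36=28 <61 → l++
[3,19] -7+36=29 <61 → l++
[4,19] -6+36=30 <61 → l++
[5,19] -4+36=32 <61 → l++
[6,19] 2+36=38 <61 → l++
[7,19] 3+36=39 <61 → l++
[8,19] 5+36=41 <61 → l++
[9,19] 6+36=42 <61 → l++
[10,19] 8+36=44 <61 → l++
[11,19] 10+36=46 <61 → l++
[12,19] 11+36=47 <61 → l++
[13,19] 12+36=48 <61 → l++
[14,19] 13+36=49 <61 → l++
[15,19] 18+36=54 <61 → l++
[16,19] 25+36=61 → found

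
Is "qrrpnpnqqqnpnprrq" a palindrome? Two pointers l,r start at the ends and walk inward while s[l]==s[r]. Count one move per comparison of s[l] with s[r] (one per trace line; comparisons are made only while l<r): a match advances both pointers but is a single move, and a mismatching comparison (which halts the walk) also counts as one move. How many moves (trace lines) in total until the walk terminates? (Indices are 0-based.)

[0,16] 'q'=='q' → l++,r--
[1,15] 'r'=='r' → l++,r--
[2,14] 'r'=='r' → l++,r--
[3,13] 'p'=='p' → l++,r--
[4,12] 'n'=='n' → l++,r--
[5,11] 'p'=='p' → l++,r--
[6,10] 'n'=='n' → l++,r--
[7,9] 'q'=='q' → l++,r--

8 moves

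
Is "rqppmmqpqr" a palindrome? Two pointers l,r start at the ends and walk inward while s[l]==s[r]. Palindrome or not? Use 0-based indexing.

l=0 r=9: 'r'=='r', l++,r--
l=1 r=8: 'q'=='q', l++,r--
l=2 r=7: 'p'=='p', l++,r--
l=3 r=6: 'p'!='q', stop

not a palindrome (mismatch at 3,6)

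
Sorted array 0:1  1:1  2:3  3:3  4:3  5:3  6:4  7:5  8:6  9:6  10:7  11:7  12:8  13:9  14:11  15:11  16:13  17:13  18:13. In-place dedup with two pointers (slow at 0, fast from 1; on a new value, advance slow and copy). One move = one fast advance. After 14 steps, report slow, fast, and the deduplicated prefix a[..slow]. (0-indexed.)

(s=0,f=1) a[fast]=1=a[slow] dup → fast++
(s=0,f=2) a[fast]=3≠a[slow]=1 write a[1]=3 → slow++,fast++
(s=1,f=3) a[fast]=3=a[slow] dup → fast++
(s=1,f=4) a[fast]=3=a[slow] dup → fast++
(s=1,f=5) a[fast]=3=a[slow] dup → fast++
(s=1,f=6) a[fast]=4≠a[slow]=3 write a[2]=4 → slow++,fast++
(s=2,f=7) a[fast]=5≠a[slow]=4 write a[3]=5 → slow++,fast++
(s=3,f=8) a[fast]=6≠a[slow]=5 write a[4]=6 → slow++,fast++
(s=4,f=9) a[fast]=6=a[slow] dup → fast++
(s=4,f=10) a[fast]=7≠a[slow]=6 write a[5]=7 → slow++,fast++
(s=5,f=11) a[fast]=7=a[slow] dup → fast++
(s=5,f=12) a[fast]=8≠a[slow]=7 write a[6]=8 → slow++,fast++
(s=6,f=13) a[fast]=9≠a[slow]=8 write a[7]=9 → slow++,fast++
(s=7,f=14) a[fast]=11≠a[slow]=9 write a[8]=11 → slow++,fast++

slow=8, fast=15, prefix=[1, 3, 4, 5, 6, 7, 8, 9, 11]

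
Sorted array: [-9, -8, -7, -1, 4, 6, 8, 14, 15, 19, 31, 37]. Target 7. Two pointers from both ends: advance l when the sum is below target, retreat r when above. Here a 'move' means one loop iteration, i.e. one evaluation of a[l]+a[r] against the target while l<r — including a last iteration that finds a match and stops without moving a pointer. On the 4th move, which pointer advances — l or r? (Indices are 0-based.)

l

[0,11] -9+37=28 >7 → r--
[0,10] -9+31=22 >7 → r--
[0,9] -9+19=10 >7 → r--
[0,8] -9+15=6 <7 → l++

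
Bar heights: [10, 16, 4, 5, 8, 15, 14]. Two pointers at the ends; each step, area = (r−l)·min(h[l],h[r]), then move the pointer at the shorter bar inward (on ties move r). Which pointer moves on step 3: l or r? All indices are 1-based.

l=1 r=7: min(10,14)*6=60 best=60 *, l++
l=2 r=7: min(16,14)*5=70 best=70 *, r--
l=2 r=6: min(16,15)*4=60 best=70, r--

r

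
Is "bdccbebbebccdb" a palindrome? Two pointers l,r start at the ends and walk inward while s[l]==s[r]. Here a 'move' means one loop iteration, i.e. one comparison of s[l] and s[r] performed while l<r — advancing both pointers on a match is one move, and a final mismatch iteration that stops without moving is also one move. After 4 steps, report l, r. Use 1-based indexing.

l=5, r=10

[1,14] 'b'=='b' → l++,r--
[2,13] 'd'=='d' → l++,r--
[3,12] 'c'=='c' → l++,r--
[4,11] 'c'=='c' → l++,r--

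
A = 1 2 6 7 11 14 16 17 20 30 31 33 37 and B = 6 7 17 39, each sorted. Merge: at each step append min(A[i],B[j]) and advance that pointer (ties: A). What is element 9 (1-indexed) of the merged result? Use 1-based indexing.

[i=1,j=1] A[i]=1<=B[j]=6 take 1 → i++
[i=2,j=1] A[i]=2<=B[j]=6 take 2 → i++
[i=3,j=1] A[i]=6<=B[j]=6 take 6 → i++
[i=4,j=1] A[i]=7>B[j]=6 take 6 → j++
[i=4,j=2] A[i]=7<=B[j]=7 take 7 → i++
[i=5,j=2] A[i]=11>B[j]=7 take 7 → j++
[i=5,j=3] A[i]=11<=B[j]=17 take 11 → i++
[i=6,j=3] A[i]=14<=B[j]=17 take 14 → i++
[i=7,j=3] A[i]=16<=B[j]=17 take 16 → i++
[i=8,j=3] A[i]=17<=B[j]=17 take 17 → i++
[i=9,j=3] A[i]=20>B[j]=17 take 17 → j++
[i=9,j=4] A[i]=20<=B[j]=39 take 20 → i++
[i=10,j=4] A[i]=30<=B[j]=39 take 30 → i++
[i=11,j=4] A[i]=31<=B[j]=39 take 31 → i++
[i=12,j=4] A[i]=33<=B[j]=39 take 33 → i++
[i=13,j=4] A[i]=37<=B[j]=39 take 37 → i++
[i=14,j=4] A done, take B[j]=39 → j++

merged[9] = 16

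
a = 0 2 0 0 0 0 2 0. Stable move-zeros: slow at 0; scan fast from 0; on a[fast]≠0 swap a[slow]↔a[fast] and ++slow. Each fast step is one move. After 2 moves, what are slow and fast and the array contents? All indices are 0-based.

slow=1, fast=2, a=[2, 0, 0, 0, 0, 0, 2, 0]

slow=0 fast=0: a[fast]=0, fast++
slow=0 fast=1: a[fast]=2≠0 swap→a[0]=2, slow++,fast++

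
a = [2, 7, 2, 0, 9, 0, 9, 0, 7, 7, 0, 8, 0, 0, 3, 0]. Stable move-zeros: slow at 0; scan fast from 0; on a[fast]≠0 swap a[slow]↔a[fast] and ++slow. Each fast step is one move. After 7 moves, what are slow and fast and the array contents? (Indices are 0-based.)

slow=0 fast=0: a[fast]=2≠0 swap→a[0]=2, slow++,fast++
slow=1 fast=1: a[fast]=7≠0 swap→a[1]=7, slow++,fast++
slow=2 fast=2: a[fast]=2≠0 swap→a[2]=2, slow++,fast++
slow=3 fast=3: a[fast]=0, fast++
slow=3 fast=4: a[fast]=9≠0 swap→a[3]=9, slow++,fast++
slow=4 fast=5: a[fast]=0, fast++
slow=4 fast=6: a[fast]=9≠0 swap→a[4]=9, slow++,fast++

slow=5, fast=7, a=[2, 7, 2, 9, 9, 0, 0, 0, 7, 7, 0, 8, 0, 0, 3, 0]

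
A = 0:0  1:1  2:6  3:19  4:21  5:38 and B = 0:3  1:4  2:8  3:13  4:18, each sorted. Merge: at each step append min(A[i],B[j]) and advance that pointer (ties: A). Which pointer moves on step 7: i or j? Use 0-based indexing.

j

i=0 j=0: A[i]=0<=B[j]=3 take 0, i++
i=1 j=0: A[i]=1<=B[j]=3 take 1, i++
i=2 j=0: A[i]=6>B[j]=3 take 3, j++
i=2 j=1: A[i]=6>B[j]=4 take 4, j++
i=2 j=2: A[i]=6<=B[j]=8 take 6, i++
i=3 j=2: A[i]=19>B[j]=8 take 8, j++
i=3 j=3: A[i]=19>B[j]=13 take 13, j++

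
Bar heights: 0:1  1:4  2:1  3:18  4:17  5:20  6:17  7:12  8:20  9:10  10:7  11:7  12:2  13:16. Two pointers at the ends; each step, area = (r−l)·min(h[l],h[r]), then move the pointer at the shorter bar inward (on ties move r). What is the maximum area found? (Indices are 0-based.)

[0,13] min(1,16)*13=13 best=13 * → l++
[1,13] min(4,16)*12=48 best=48 * → l++
[2,13] min(1,16)*11=11 best=48 → l++
[3,13] min(18,16)*10=160 best=160 * → r--
[3,12] min(18,2)*9=18 best=160 → r--
[3,11] min(18,7)*8=56 best=160 → r--
[3,10] min(18,7)*7=49 best=160 → r--
[3,9] min(18,10)*6=60 best=160 → r--
[3,8] min(18,20)*5=90 best=160 → l++
[4,8] min(17,20)*4=68 best=160 → l++
[5,8] min(20,20)*3=60 best=160 → r--
[5,7] min(20,12)*2=24 best=160 → r--
[5,6] min(20,17)*1=17 best=160 → r--

max area = 160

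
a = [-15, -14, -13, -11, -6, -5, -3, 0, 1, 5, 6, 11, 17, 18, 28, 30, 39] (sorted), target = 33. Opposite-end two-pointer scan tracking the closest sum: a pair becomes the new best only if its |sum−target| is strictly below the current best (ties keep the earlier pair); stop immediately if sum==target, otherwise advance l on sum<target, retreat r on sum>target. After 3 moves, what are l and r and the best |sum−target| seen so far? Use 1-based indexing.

l=4, r=17, best |Δ|=7

l=1 r=17: -15+39=24 d=9 *, l++
l=2 r=17: -14+39=25 d=8 *, l++
l=3 r=17: -13+39=26 d=7 *, l++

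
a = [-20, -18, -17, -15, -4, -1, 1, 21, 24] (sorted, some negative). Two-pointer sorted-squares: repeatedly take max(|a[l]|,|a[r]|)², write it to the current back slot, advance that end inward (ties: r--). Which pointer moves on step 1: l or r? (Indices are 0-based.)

l=0 r=8: |-20|<=|24| out[8]=576, r--

r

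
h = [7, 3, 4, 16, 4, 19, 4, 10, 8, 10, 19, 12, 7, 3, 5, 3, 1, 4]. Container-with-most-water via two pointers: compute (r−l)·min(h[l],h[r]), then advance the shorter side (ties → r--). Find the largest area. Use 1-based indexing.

l=1 r=18: min(7,4)*17=68 best=68 *, r--
l=1 r=17: min(7,1)*16=16 best=68, r--
l=1 r=16: min(7,3)*15=45 best=68, r--
l=1 r=15: min(7,5)*14=70 best=70 *, r--
l=1 r=14: min(7,3)*13=39 best=70, r--
l=1 r=13: min(7,7)*12=84 best=84 *, r--
l=1 r=12: min(7,12)*11=77 best=84, l++
l=2 r=12: min(3,12)*10=30 best=84, l++
l=3 r=12: min(4,12)*9=36 best=84, l++
l=4 r=12: min(16,12)*8=96 best=96 *, r--
l=4 r=11: min(16,19)*7=112 best=112 *, l++
l=5 r=11: min(4,19)*6=24 best=112, l++
l=6 r=11: min(19,19)*5=95 best=112, r--
l=6 r=10: min(19,10)*4=40 best=112, r--
l=6 r=9: min(19,8)*3=24 best=112, r--
l=6 r=8: min(19,10)*2=20 best=112, r--
l=6 r=7: min(19,4)*1=4 best=112, r--

max area = 112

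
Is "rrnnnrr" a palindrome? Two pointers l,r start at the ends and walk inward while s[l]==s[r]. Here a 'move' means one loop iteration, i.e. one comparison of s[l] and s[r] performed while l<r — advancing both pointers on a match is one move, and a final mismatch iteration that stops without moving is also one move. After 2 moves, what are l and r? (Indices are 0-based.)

l=2, r=4

[0,6] 'r'=='r' → l++,r--
[1,5] 'r'=='r' → l++,r--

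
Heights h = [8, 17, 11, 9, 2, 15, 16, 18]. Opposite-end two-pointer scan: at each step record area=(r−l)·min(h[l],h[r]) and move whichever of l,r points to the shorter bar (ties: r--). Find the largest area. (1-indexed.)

[1,8] min(8,18)*7=56 best=56 * → l++
[2,8] min(17,18)*6=102 best=102 * → l++
[3,8] min(11,18)*5=55 best=102 → l++
[4,8] min(9,18)*4=36 best=102 → l++
[5,8] min(2,18)*3=6 best=102 → l++
[6,8] min(15,18)*2=30 best=102 → l++
[7,8] min(16,18)*1=16 best=102 → l++

max area = 102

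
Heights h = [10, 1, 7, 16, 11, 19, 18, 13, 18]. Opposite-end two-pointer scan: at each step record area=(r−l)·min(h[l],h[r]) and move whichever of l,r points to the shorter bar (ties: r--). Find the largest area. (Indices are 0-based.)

max area = 80

[0,8] min(10,18)*8=80 best=80 * → l++
[1,8] min(1,18)*7=7 best=80 → l++
[2,8] min(7,18)*6=42 best=80 → l++
[3,8] min(16,18)*5=80 best=80 → l++
[4,8] min(11,18)*4=44 best=80 → l++
[5,8] min(19,18)*3=54 best=80 → r--
[5,7] min(19,13)*2=26 best=80 → r--
[5,6] min(19,18)*1=18 best=80 → r--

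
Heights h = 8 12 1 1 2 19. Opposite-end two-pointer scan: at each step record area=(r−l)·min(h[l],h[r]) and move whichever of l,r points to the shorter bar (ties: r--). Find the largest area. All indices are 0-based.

[0,5] min(8,19)*5=40 best=40 * → l++
[1,5] min(12,19)*4=48 best=48 * → l++
[2,5] min(1,19)*3=3 best=48 → l++
[3,5] min(1,19)*2=2 best=48 → l++
[4,5] min(2,19)*1=2 best=48 → l++

max area = 48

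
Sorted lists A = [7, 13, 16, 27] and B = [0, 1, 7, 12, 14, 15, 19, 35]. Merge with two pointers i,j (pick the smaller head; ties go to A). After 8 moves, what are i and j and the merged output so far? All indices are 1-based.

i=1 j=1: A[i]=7>B[j]=0 take 0, j++
i=1 j=2: A[i]=7>B[j]=1 take 1, j++
i=1 j=3: A[i]=7<=B[j]=7 take 7, i++
i=2 j=3: A[i]=13>B[j]=7 take 7, j++
i=2 j=4: A[i]=13>B[j]=12 take 12, j++
i=2 j=5: A[i]=13<=B[j]=14 take 13, i++
i=3 j=5: A[i]=16>B[j]=14 take 14, j++
i=3 j=6: A[i]=16>B[j]=15 take 15, j++

i=3, j=7, merged so far=[0, 1, 7, 7, 12, 13, 14, 15]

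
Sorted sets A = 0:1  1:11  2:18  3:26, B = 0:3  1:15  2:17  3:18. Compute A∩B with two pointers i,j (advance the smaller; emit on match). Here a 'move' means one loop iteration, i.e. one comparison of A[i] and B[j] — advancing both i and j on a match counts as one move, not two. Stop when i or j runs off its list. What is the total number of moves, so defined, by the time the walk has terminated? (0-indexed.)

[i=0,j=0] 1<3 → i++
[i=1,j=0] 11>3 → j++
[i=1,j=1] 11<15 → i++
[i=2,j=1] 18>15 → j++
[i=2,j=2] 18>17 → j++
[i=2,j=3] 18==18 emit → i++,j++

6 moves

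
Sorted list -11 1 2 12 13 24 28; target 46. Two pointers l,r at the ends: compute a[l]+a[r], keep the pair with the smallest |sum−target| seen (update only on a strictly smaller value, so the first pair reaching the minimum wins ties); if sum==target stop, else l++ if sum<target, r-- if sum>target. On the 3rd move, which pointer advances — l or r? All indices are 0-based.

l

l=0 r=6: -11+28=17 d=29 *, l++
l=1 r=6: 1+28=29 d=17 *, l++
l=2 r=6: 2+28=30 d=16 *, l++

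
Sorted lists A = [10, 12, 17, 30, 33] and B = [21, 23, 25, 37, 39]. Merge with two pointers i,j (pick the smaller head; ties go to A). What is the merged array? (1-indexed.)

i=1 j=1: A[i]=10<=B[j]=21 take 10, i++
i=2 j=1: A[i]=12<=B[j]=21 take 12, i++
i=3 j=1: A[i]=17<=B[j]=21 take 17, i++
i=4 j=1: A[i]=30>B[j]=21 take 21, j++
i=4 j=2: A[i]=30>B[j]=23 take 23, j++
i=4 j=3: A[i]=30>B[j]=25 take 25, j++
i=4 j=4: A[i]=30<=B[j]=37 take 30, i++
i=5 j=4: A[i]=33<=B[j]=37 take 33, i++
i=6 j=4: A done, take B[j]=37, j++
i=6 j=5: A done, take B[j]=39, j++

[10, 12, 17, 21, 23, 25, 30, 33, 37, 39]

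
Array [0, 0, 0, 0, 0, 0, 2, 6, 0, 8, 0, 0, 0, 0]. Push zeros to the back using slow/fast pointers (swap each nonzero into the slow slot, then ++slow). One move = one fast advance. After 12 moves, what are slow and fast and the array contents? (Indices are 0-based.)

slow=0 fast=0: a[fast]=0, fast++
slow=0 fast=1: a[fast]=0, fast++
slow=0 fast=2: a[fast]=0, fast++
slow=0 fast=3: a[fast]=0, fast++
slow=0 fast=4: a[fast]=0, fast++
slow=0 fast=5: a[fast]=0, fast++
slow=0 fast=6: a[fast]=2≠0 swap→a[0]=2, slow++,fast++
slow=1 fast=7: a[fast]=6≠0 swap→a[1]=6, slow++,fast++
slow=2 fast=8: a[fast]=0, fast++
slow=2 fast=9: a[fast]=8≠0 swap→a[2]=8, slow++,fast++
slow=3 fast=10: a[fast]=0, fast++
slow=3 fast=11: a[fast]=0, fast++

slow=3, fast=12, a=[2, 6, 8, 0, 0, 0, 0, 0, 0, 0, 0, 0, 0, 0]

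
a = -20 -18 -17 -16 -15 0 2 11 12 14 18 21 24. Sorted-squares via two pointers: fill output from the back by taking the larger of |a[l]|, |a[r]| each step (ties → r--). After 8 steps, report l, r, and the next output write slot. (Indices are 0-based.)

l=5, r=9, next write slot=4

[0,12] |-20|<=|24| out[12]=576 → r--
[0,11] |-20|<=|21| out[11]=441 → r--
[0,10] |-20|>|18| out[10]=400 → l++
[1,10] |-18|<=|18| out[9]=324 → r--
[1,9] |-18|>|14| out[8]=324 → l++
[2,9] |-17|>|14| out[7]=289 → l++
[3,9] |-16|>|14| out[6]=256 → l++
[4,9] |-15|>|14| out[5]=225 → l++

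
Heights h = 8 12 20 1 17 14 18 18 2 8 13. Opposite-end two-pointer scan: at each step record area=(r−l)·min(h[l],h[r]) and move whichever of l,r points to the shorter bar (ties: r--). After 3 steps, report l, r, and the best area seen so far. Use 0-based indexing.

l=0 r=10: min(8,13)*10=80 best=80 *, l++
l=1 r=10: min(12,13)*9=108 best=108 *, l++
l=2 r=10: min(20,13)*8=104 best=108, r--

l=2, r=9, best area=108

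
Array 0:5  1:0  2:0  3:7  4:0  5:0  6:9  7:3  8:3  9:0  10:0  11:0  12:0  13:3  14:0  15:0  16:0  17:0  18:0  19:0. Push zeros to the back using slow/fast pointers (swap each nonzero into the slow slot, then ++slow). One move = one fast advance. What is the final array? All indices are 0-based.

[5, 7, 9, 3, 3, 3, 0, 0, 0, 0, 0, 0, 0, 0, 0, 0, 0, 0, 0, 0]

(s=0,f=0) a[fast]=5≠0 swap→a[0]=5 → slow++,fast++
(s=1,f=1) a[fast]=0 → fast++
(s=1,f=2) a[fast]=0 → fast++
(s=1,f=3) a[fast]=7≠0 swap→a[1]=7 → slow++,fast++
(s=2,f=4) a[fast]=0 → fast++
(s=2,f=5) a[fast]=0 → fast++
(s=2,f=6) a[fast]=9≠0 swap→a[2]=9 → slow++,fast++
(s=3,f=7) a[fast]=3≠0 swap→a[3]=3 → slow++,fast++
(s=4,f=8) a[fast]=3≠0 swap→a[4]=3 → slow++,fast++
(s=5,f=9) a[fast]=0 → fast++
(s=5,f=10) a[fast]=0 → fast++
(s=5,f=11) a[fast]=0 → fast++
(s=5,f=12) a[fast]=0 → fast++
(s=5,f=13) a[fast]=3≠0 swap→a[5]=3 → slow++,fast++
(s=6,f=14) a[fast]=0 → fast++
(s=6,f=15) a[fast]=0 → fast++
(s=6,f=16) a[fast]=0 → fast++
(s=6,f=17) a[fast]=0 → fast++
(s=6,f=18) a[fast]=0 → fast++
(s=6,f=19) a[fast]=0 → fast++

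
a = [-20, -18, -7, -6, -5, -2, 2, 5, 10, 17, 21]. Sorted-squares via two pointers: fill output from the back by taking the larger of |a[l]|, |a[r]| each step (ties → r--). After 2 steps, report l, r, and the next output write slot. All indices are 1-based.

[1,11] |-20|<=|21| out[11]=441 → r--
[1,10] |-20|>|17| out[10]=400 → l++

l=2, r=10, next write slot=9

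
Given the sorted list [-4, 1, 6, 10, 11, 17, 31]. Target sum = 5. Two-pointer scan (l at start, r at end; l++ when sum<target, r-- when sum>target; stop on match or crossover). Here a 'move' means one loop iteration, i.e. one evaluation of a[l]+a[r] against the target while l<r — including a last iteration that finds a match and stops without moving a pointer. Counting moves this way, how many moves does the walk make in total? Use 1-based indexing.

6 moves

[1,7] -4+31=27 >5 → r--
[1,6] -4+17=13 >5 → r--
[1,5] -4+11=7 >5 → r--
[1,4] -4+10=6 >5 → r--
[1,3] -4+6=2 <5 → l++
[2,3] 1+6=7 >5 → r--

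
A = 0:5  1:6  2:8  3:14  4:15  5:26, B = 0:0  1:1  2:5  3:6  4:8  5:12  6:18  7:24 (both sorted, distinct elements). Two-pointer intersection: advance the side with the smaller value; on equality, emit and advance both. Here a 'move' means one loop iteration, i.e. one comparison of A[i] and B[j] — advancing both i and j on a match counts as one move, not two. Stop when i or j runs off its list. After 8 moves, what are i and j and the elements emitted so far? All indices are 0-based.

[i=0,j=0] 5>0 → j++
[i=0,j=1] 5>1 → j++
[i=0,j=2] 5==5 emit → i++,j++
[i=1,j=3] 6==6 emit → i++,j++
[i=2,j=4] 8==8 emit → i++,j++
[i=3,j=5] 14>12 → j++
[i=3,j=6] 14<18 → i++
[i=4,j=6] 15<18 → i++

i=5, j=6, emitted=[5, 6, 8]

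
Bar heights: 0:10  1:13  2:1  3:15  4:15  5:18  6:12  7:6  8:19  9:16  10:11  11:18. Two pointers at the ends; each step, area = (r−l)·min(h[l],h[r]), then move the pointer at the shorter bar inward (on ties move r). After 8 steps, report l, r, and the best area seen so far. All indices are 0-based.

l=5, r=8, best area=130

[0,11] min(10,18)*11=110 best=110 * → l++
[1,11] min(13,18)*10=130 best=130 * → l++
[2,11] min(1,18)*9=9 best=130 → l++
[3,11] min(15,18)*8=120 best=130 → l++
[4,11] min(15,18)*7=105 best=130 → l++
[5,11] min(18,18)*6=108 best=130 → r--
[5,10] min(18,11)*5=55 best=130 → r--
[5,9] min(18,16)*4=64 best=130 → r--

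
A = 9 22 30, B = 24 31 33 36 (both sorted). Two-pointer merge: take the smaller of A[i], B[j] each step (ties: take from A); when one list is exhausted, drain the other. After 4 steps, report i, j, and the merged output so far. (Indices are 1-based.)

i=1 j=1: A[i]=9<=B[j]=24 take 9, i++
i=2 j=1: A[i]=22<=B[j]=24 take 22, i++
i=3 j=1: A[i]=30>B[j]=24 take 24, j++
i=3 j=2: A[i]=30<=B[j]=31 take 30, i++

i=4, j=2, merged so far=[9, 22, 24, 30]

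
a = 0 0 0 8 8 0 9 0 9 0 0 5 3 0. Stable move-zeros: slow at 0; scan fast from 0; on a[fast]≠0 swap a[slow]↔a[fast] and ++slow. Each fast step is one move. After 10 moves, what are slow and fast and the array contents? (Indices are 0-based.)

slow=4, fast=10, a=[8, 8, 9, 9, 0, 0, 0, 0, 0, 0, 0, 5, 3, 0]

slow=0 fast=0: a[fast]=0, fast++
slow=0 fast=1: a[fast]=0, fast++
slow=0 fast=2: a[fast]=0, fast++
slow=0 fast=3: a[fast]=8≠0 swap→a[0]=8, slow++,fast++
slow=1 fast=4: a[fast]=8≠0 swap→a[1]=8, slow++,fast++
slow=2 fast=5: a[fast]=0, fast++
slow=2 fast=6: a[fast]=9≠0 swap→a[2]=9, slow++,fast++
slow=3 fast=7: a[fast]=0, fast++
slow=3 fast=8: a[fast]=9≠0 swap→a[3]=9, slow++,fast++
slow=4 fast=9: a[fast]=0, fast++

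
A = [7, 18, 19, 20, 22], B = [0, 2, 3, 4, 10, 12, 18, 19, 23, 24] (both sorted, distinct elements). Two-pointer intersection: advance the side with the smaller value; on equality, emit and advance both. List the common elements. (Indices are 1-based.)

i=1 j=1: 7>0, j++
i=1 j=2: 7>2, j++
i=1 j=3: 7>3, j++
i=1 j=4: 7>4, j++
i=1 j=5: 7<10, i++
i=2 j=5: 18>10, j++
i=2 j=6: 18>12, j++
i=2 j=7: 18==18 emit, i++,j++
i=3 j=8: 19==19 emit, i++,j++
i=4 j=9: 20<23, i++
i=5 j=9: 22<23, i++

intersection = [18, 19]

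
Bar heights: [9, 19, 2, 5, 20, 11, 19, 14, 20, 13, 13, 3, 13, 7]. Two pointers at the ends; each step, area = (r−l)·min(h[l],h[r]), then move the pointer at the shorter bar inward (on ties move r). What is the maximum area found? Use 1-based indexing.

[1,14] min(9,7)*13=91 best=91 * → r--
[1,13] min(9,13)*12=108 best=108 * → l++
[2,13] min(19,13)*11=143 best=143 * → r--
[2,12] min(19,3)*10=30 best=143 → r--
[2,11] min(19,13)*9=117 best=143 → r--
[2,10] min(19,13)*8=104 best=143 → r--
[2,9] min(19,20)*7=133 best=143 → l++
[3,9] min(2,20)*6=12 best=143 → l++
[4,9] min(5,20)*5=25 best=143 → l++
[5,9] min(20,20)*4=80 best=143 → r--
[5,8] min(20,14)*3=42 best=143 → r--
[5,7] min(20,19)*2=38 best=143 → r--
[5,6] min(20,11)*1=11 best=143 → r--

max area = 143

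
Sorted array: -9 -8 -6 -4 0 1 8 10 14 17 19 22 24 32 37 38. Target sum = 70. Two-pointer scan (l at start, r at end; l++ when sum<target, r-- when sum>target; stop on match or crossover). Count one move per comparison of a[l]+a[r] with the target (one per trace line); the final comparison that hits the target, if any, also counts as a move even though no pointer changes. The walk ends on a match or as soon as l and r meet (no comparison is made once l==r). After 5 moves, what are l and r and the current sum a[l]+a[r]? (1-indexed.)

l=6, r=16, sum=39

[1,16] -9+38=29 <70 → l++
[2,16] -8+38=30 <70 → l++
[3,16] -6+38=32 <70 → l++
[4,16] -4+38=34 <70 → l++
[5,16] 0+38=38 <70 → l++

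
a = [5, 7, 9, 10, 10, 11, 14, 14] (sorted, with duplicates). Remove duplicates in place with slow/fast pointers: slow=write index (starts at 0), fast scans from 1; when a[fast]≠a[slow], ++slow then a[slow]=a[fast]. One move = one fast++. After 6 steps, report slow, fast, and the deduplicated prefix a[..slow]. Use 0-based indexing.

slow=5, fast=7, prefix=[5, 7, 9, 10, 11, 14]

(s=0,f=1) a[fast]=7≠a[slow]=5 write a[1]=7 → slow++,fast++
(s=1,f=2) a[fast]=9≠a[slow]=7 write a[2]=9 → slow++,fast++
(s=2,f=3) a[fast]=10≠a[slow]=9 write a[3]=10 → slow++,fast++
(s=3,f=4) a[fast]=10=a[slow] dup → fast++
(s=3,f=5) a[fast]=11≠a[slow]=10 write a[4]=11 → slow++,fast++
(s=4,f=6) a[fast]=14≠a[slow]=11 write a[5]=14 → slow++,fast++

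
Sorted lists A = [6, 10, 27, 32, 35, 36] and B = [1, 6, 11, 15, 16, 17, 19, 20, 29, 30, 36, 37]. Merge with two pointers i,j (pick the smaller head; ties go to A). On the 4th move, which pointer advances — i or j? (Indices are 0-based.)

[i=0,j=0] A[i]=6>B[j]=1 take 1 → j++
[i=0,j=1] A[i]=6<=B[j]=6 take 6 → i++
[i=1,j=1] A[i]=10>B[j]=6 take 6 → j++
[i=1,j=2] A[i]=10<=B[j]=11 take 10 → i++

i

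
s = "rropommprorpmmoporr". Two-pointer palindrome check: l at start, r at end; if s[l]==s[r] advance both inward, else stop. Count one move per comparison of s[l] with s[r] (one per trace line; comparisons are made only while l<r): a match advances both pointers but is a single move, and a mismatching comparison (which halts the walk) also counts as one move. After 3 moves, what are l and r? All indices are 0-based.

l=3, r=15

l=0 r=18: 'r'=='r', l++,r--
l=1 r=17: 'r'=='r', l++,r--
l=2 r=16: 'o'=='o', l++,r--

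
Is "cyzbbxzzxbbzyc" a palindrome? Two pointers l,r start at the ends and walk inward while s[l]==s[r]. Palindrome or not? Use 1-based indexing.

l=1 r=14: 'c'=='c', l++,r--
l=2 r=13: 'y'=='y', l++,r--
l=3 r=12: 'z'=='z', l++,r--
l=4 r=11: 'b'=='b', l++,r--
l=5 r=10: 'b'=='b', l++,r--
l=6 r=9: 'x'=='x', l++,r--
l=7 r=8: 'z'=='z', l++,r--

palindrome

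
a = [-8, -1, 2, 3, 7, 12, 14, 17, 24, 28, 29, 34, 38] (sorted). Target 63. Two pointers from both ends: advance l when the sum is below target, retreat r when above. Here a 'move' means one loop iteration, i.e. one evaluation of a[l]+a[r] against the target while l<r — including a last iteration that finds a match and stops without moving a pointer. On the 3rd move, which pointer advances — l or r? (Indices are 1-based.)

l=1 r=13: -8+38=30 <63, l++
l=2 r=13: -1+38=37 <63, l++
l=3 r=13: 2+38=40 <63, l++

l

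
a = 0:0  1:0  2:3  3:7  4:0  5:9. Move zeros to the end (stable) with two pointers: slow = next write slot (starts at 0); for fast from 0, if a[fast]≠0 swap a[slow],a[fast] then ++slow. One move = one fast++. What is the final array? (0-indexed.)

(s=0,f=0) a[fast]=0 → fast++
(s=0,f=1) a[fast]=0 → fast++
(s=0,f=2) a[fast]=3≠0 swap→a[0]=3 → slow++,fast++
(s=1,f=3) a[fast]=7≠0 swap→a[1]=7 → slow++,fast++
(s=2,f=4) a[fast]=0 → fast++
(s=2,f=5) a[fast]=9≠0 swap→a[2]=9 → slow++,fast++

[3, 7, 9, 0, 0, 0]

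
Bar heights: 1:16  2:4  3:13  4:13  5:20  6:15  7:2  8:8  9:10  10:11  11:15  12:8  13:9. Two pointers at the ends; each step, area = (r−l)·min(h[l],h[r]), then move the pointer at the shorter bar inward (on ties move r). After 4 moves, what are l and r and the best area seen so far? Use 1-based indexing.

[1,13] min(16,9)*12=108 best=108 * → r--
[1,12] min(16,8)*11=88 best=108 → r--
[1,11] min(16,15)*10=150 best=150 * → r--
[1,10] min(16,11)*9=99 best=150 → r--

l=1, r=9, best area=150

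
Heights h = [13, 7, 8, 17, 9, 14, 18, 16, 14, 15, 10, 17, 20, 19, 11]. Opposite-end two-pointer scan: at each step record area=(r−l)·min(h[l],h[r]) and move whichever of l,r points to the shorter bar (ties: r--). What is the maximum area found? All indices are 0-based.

l=0 r=14: min(13,11)*14=154 best=154 *, r--
l=0 r=13: min(13,19)*13=169 best=169 *, l++
l=1 r=13: min(7,19)*12=84 best=169, l++
l=2 r=13: min(8,19)*11=88 best=169, l++
l=3 r=13: min(17,19)*10=170 best=170 *, l++
l=4 r=13: min(9,19)*9=81 best=170, l++
l=5 r=13: min(14,19)*8=112 best=170, l++
l=6 r=13: min(18,19)*7=126 best=170, l++
l=7 r=13: min(16,19)*6=96 best=170, l++
l=8 r=13: min(14,19)*5=70 best=170, l++
l=9 r=13: min(15,19)*4=60 best=170, l++
l=10 r=13: min(10,19)*3=30 best=170, l++
l=11 r=13: min(17,19)*2=34 best=170, l++
l=12 r=13: min(20,19)*1=19 best=170, r--

max area = 170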